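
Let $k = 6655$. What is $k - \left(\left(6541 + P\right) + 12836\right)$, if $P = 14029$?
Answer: $-26751$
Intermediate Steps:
$k - \left(\left(6541 + P\right) + 12836\right) = 6655 - \left(\left(6541 + 14029\right) + 12836\right) = 6655 - \left(20570 + 12836\right) = 6655 - 33406 = -26751$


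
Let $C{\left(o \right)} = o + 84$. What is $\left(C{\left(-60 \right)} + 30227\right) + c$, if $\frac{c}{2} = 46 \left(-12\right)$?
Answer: $29147$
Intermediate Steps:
$C{\left(o \right)} = 84 + o$
$c = -1104$ ($c = 2 \cdot 46 \left(-12\right) = 2 \left(-552\right) = -1104$)
$\left(C{\left(-60 \right)} + 30227\right) + c = \left(\left(84 - 60\right) + 30227\right) - 1104 = \left(24 + 30227\right) - 1104 = 30251 - 1104 = 29147$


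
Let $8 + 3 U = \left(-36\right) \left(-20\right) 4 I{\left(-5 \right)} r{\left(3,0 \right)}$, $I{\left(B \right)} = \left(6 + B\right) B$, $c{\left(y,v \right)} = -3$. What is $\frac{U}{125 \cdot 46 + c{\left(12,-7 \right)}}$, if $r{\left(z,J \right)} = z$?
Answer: $- \frac{43208}{17241} \approx -2.5061$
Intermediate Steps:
$I{\left(B \right)} = B \left(6 + B\right)$
$U = - \frac{43208}{3}$ ($U = - \frac{8}{3} + \frac{\left(-36\right) \left(-20\right) 4 \left(- 5 \left(6 - 5\right)\right) 3}{3} = - \frac{8}{3} + \frac{720 \cdot 4 \left(\left(-5\right) 1\right) 3}{3} = - \frac{8}{3} + \frac{720 \cdot 4 \left(-5\right) 3}{3} = - \frac{8}{3} + \frac{720 \left(\left(-20\right) 3\right)}{3} = - \frac{8}{3} + \frac{720 \left(-60\right)}{3} = - \frac{8}{3} + \frac{1}{3} \left(-43200\right) = - \frac{8}{3} - 14400 = - \frac{43208}{3} \approx -14403.0$)
$\frac{U}{125 \cdot 46 + c{\left(12,-7 \right)}} = - \frac{43208}{3 \left(125 \cdot 46 - 3\right)} = - \frac{43208}{3 \left(5750 - 3\right)} = - \frac{43208}{3 \cdot 5747} = \left(- \frac{43208}{3}\right) \frac{1}{5747} = - \frac{43208}{17241}$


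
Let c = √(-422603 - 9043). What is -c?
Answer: -I*√431646 ≈ -657.0*I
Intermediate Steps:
c = I*√431646 (c = √(-431646) = I*√431646 ≈ 657.0*I)
-c = -I*√431646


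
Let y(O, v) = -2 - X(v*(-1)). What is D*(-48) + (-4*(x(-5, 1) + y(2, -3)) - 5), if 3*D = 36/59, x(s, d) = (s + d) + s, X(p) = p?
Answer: 2433/59 ≈ 41.237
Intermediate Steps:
x(s, d) = d + 2*s (x(s, d) = (d + s) + s = d + 2*s)
D = 12/59 (D = (36/59)/3 = (36*(1/59))/3 = (⅓)*(36/59) = 12/59 ≈ 0.20339)
y(O, v) = -2 + v (y(O, v) = -2 - v*(-1) = -2 - (-1)*v = -2 + v)
D*(-48) + (-4*(x(-5, 1) + y(2, -3)) - 5) = (12/59)*(-48) + (-4*((1 + 2*(-5)) + (-2 - 3)) - 5) = -576/59 + (-4*((1 - 10) - 5) - 5) = -576/59 + (-4*(-9 - 5) - 5) = -576/59 + (-4*(-14) - 5) = -576/59 + (56 - 5) = -576/59 + 51 = 2433/59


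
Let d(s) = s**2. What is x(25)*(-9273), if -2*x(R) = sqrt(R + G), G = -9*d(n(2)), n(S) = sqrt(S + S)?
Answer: 9273*I*sqrt(11)/2 ≈ 15378.0*I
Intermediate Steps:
n(S) = sqrt(2)*sqrt(S) (n(S) = sqrt(2*S) = sqrt(2)*sqrt(S))
G = -36 (G = -9*(sqrt(2)*sqrt(2))**2 = -9*2**2 = -9*4 = -36)
x(R) = -sqrt(-36 + R)/2 (x(R) = -sqrt(R - 36)/2 = -sqrt(-36 + R)/2)
x(25)*(-9273) = -sqrt(-36 + 25)/2*(-9273) = -I*sqrt(11)/2*(-9273) = 9273*I*sqrt(11)/2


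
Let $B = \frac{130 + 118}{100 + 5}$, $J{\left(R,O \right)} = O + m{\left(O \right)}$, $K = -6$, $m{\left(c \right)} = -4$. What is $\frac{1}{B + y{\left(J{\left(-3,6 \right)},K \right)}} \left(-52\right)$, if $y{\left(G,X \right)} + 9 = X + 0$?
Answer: $\frac{5460}{1327} \approx 4.1145$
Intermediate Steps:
$J{\left(R,O \right)} = -4 + O$ ($J{\left(R,O \right)} = O - 4 = -4 + O$)
$y{\left(G,X \right)} = -9 + X$ ($y{\left(G,X \right)} = -9 + \left(X + 0\right) = -9 + X$)
$B = \frac{248}{105} \approx 2.3619$
$\frac{1}{B + y{\left(J{\left(-3,6 \right)},K \right)}} \left(-52\right) = \frac{1}{\frac{248}{105} - 15} \left(-52\right) = \frac{1}{- \frac{1327}{105}} \left(-52\right) = \left(- \frac{105}{1327}\right) \left(-52\right) = \frac{5460}{1327}$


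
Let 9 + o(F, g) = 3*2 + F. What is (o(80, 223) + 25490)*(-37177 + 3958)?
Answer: -849310173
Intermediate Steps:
o(F, g) = -3 + F (o(F, g) = -9 + (3*2 + F) = -9 + (6 + F) = -3 + F)
(o(80, 223) + 25490)*(-37177 + 3958) = ((-3 + 80) + 25490)*(-37177 + 3958) = (77 + 25490)*(-33219) = 25567*(-33219) = -849310173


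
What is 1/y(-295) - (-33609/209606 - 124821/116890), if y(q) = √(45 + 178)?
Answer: 7522946634/6125211335 + √223/223 ≈ 1.2952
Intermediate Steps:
y(q) = √223
1/y(-295) - (-33609/209606 - 124821/116890) = 1/(√223) - (-33609/209606 - 124821/116890) = √223/223 - (-33609*1/209606 - 124821*1/116890) = √223/223 - (-33609/209606 - 124821/116890) = √223/223 - 1*(-7522946634/6125211335) = √223/223 + 7522946634/6125211335 = 7522946634/6125211335 + √223/223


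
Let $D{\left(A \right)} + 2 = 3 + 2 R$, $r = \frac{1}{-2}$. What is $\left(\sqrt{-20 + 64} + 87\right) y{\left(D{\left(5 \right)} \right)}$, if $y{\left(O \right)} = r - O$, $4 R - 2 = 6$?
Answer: $- \frac{957}{2} - 11 \sqrt{11} \approx -514.98$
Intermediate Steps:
$R = 2$ ($R = \frac{1}{2} + \frac{1}{4} \cdot 6 = \frac{1}{2} + \frac{3}{2} = 2$)
$r = - \frac{1}{2} \approx -0.5$
$D{\left(A \right)} = 5$ ($D{\left(A \right)} = -2 + \left(3 + 2 \cdot 2\right) = -2 + \left(3 + 4\right) = -2 + 7 = 5$)
$y{\left(O \right)} = - \frac{1}{2} - O$
$\left(\sqrt{-20 + 64} + 87\right) y{\left(D{\left(5 \right)} \right)} = \left(\sqrt{-20 + 64} + 87\right) \left(- \frac{1}{2} - 5\right) = \left(\sqrt{44} + 87\right) \left(- \frac{1}{2} - 5\right) = \left(2 \sqrt{11} + 87\right) \left(- \frac{11}{2}\right) = \left(87 + 2 \sqrt{11}\right) \left(- \frac{11}{2}\right) = - \frac{957}{2} - 11 \sqrt{11}$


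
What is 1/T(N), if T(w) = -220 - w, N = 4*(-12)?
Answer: -1/172 ≈ -0.0058140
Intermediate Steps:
N = -48
1/T(N) = 1/(-220 - 1*(-48)) = 1/(-220 + 48) = 1/(-172) = -1/172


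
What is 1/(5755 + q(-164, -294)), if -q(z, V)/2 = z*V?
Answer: -1/90677 ≈ -1.1028e-5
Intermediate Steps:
q(z, V) = -2*V*z (q(z, V) = -2*z*V = -2*V*z)
1/(5755 + q(-164, -294)) = 1/(5755 - 2*(-294)*(-164)) = 1/(5755 - 96432) = 1/(-90677) = -1/90677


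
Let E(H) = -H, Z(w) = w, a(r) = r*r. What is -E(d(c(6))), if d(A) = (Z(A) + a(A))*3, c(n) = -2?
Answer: 6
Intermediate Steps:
a(r) = r**2
d(A) = 3*A + 3*A**2 (d(A) = (A + A**2)*3 = 3*A + 3*A**2)
-E(d(c(6))) = -(-1)*3*(-2)*(1 - 2) = -(-1)*3*(-2)*(-1) = -(-1)*6 = -1*(-6) = 6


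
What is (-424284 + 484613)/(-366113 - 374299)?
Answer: -60329/740412 ≈ -0.081480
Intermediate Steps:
(-424284 + 484613)/(-366113 - 374299) = 60329/(-740412) = 60329*(-1/740412) = -60329/740412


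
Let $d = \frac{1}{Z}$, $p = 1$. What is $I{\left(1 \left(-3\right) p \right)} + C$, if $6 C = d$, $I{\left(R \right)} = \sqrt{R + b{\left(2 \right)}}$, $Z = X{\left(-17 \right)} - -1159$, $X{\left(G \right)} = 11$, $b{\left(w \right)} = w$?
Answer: $\frac{1}{7020} + i \approx 0.00014245 + 1.0 i$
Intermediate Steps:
$Z = 1170$ ($Z = 11 - -1159 = 11 + 1159 = 1170$)
$I{\left(R \right)} = \sqrt{2 + R}$ ($I{\left(R \right)} = \sqrt{R + 2} = \sqrt{2 + R}$)
$d = \frac{1}{1170} \approx 0.0008547$
$C = \frac{1}{7020}$ ($C = \frac{1}{6} \cdot \frac{1}{1170} = \frac{1}{7020} \approx 0.00014245$)
$I{\left(1 \left(-3\right) p \right)} + C = \sqrt{2 + 1 \left(-3\right) 1} + \frac{1}{7020} = \sqrt{2 - 3} + \frac{1}{7020} = \sqrt{-1} + \frac{1}{7020} = i + \frac{1}{7020} = \frac{1}{7020} + i$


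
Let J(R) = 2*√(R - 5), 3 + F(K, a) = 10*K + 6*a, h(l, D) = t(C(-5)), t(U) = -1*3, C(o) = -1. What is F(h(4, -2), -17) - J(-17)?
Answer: -135 - 2*I*√22 ≈ -135.0 - 9.3808*I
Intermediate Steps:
t(U) = -3
h(l, D) = -3
F(K, a) = -3 + 6*a + 10*K (F(K, a) = -3 + (10*K + 6*a) = -3 + (6*a + 10*K) = -3 + 6*a + 10*K)
J(R) = 2*√(-5 + R)
F(h(4, -2), -17) - J(-17) = (-3 + 6*(-17) + 10*(-3)) - 2*√(-5 - 17) = (-3 - 102 - 30) - 2*√(-22) = -135 - 2*I*√22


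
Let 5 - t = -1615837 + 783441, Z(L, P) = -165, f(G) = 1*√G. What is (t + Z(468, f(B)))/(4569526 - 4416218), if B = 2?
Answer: 208059/38327 ≈ 5.4285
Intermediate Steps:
f(G) = √G
t = 832401 (t = 5 - (-1615837 + 783441) = 5 - 1*(-832396) = 5 + 832396 = 832401)
(t + Z(468, f(B)))/(4569526 - 4416218) = (832401 - 165)/(4569526 - 4416218) = 832236/153308 = 832236*(1/153308) = 208059/38327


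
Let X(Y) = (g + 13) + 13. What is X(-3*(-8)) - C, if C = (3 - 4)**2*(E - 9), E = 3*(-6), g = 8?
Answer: 61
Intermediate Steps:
E = -18
C = -27 (C = (3 - 4)**2*(-18 - 9) = (-1)**2*(-27) = 1*(-27) = -27)
X(Y) = 34 (X(Y) = (8 + 13) + 13 = 21 + 13 = 34)
X(-3*(-8)) - C = 34 - 1*(-27) = 34 + 27 = 61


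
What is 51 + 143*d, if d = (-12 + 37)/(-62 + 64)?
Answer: 3677/2 ≈ 1838.5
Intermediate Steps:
d = 25/2 ≈ 12.500
51 + 143*d = 51 + 143*(25/2) = 51 + 3575/2 = 3677/2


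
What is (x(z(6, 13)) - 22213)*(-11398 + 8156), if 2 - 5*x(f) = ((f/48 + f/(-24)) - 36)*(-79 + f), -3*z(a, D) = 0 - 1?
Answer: 19939465499/270 ≈ 7.3850e+7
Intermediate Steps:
z(a, D) = 1/3 (z(a, D) = -(0 - 1)/3 = -1/3*(-1) = 1/3)
x(f) = 2/5 - (-79 + f)*(-36 - f/48)/5 (x(f) = 2/5 - ((f/48 + f/(-24)) - 36)*(-79 + f)/5 = 2/5 - ((f*(1/48) + f*(-1/24)) - 36)*(-79 + f)/5 = 2/5 - ((f/48 - f/24) - 36)*(-79 + f)/5 = 2/5 - (-f/48 - 36)*(-79 + f)/5 = 2/5 - (-36 - f/48)*(-79 + f)/5 = 2/5 - (-79 + f)*(-36 - f/48)/5)
(x(z(6, 13)) - 22213)*(-11398 + 8156) = ((-2842/5 + (1/3)**2/240 + (1649/240)*(1/3)) - 22213)*(-11398 + 8156) = ((-2842/5 + (1/240)*(1/9) + 1649/720) - 22213)*(-3242) = ((-2842/5 + 1/2160 + 1649/720) - 22213)*(-3242) = (-305699/540 - 22213)*(-3242) = -12300719/540*(-3242) = 19939465499/270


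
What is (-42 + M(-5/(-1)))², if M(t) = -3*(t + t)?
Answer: 5184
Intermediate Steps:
M(t) = -6*t
(-42 + M(-5/(-1)))² = (-42 - (-30)/(-1))² = (-42 - (-30)*(-1))² = (-42 - 6*5)² = (-42 - 30)² = (-72)² = 5184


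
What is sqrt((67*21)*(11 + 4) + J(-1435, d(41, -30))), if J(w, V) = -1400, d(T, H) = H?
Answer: sqrt(19705) ≈ 140.37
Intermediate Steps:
sqrt((67*21)*(11 + 4) + J(-1435, d(41, -30))) = sqrt((67*21)*(11 + 4) - 1400) = sqrt(1407*15 - 1400) = sqrt(21105 - 1400) = sqrt(19705)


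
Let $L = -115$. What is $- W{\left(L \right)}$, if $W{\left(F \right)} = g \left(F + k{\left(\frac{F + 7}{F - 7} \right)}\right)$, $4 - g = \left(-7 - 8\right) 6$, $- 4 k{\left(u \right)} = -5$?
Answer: $\frac{21385}{2} \approx 10693.0$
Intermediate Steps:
$k{\left(u \right)} = \frac{5}{4}$ ($k{\left(u \right)} = \left(- \frac{1}{4}\right) \left(-5\right) = \frac{5}{4}$)
$g = 94$ ($g = 4 - \left(-7 - 8\right) 6 = 4 - \left(-15\right) 6 = 4 - -90 = 4 + 90 = 94$)
$W{\left(F \right)} = \frac{235}{2} + 94 F$ ($W{\left(F \right)} = 94 \left(F + \frac{5}{4}\right) = 94 \left(\frac{5}{4} + F\right) = \frac{235}{2} + 94 F$)
$- W{\left(L \right)} = - (\frac{235}{2} + 94 \left(-115\right)) = - (\frac{235}{2} - 10810) = \left(-1\right) \left(- \frac{21385}{2}\right) = \frac{21385}{2}$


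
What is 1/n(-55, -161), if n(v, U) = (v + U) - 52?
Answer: -1/268 ≈ -0.0037313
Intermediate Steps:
n(v, U) = -52 + U + v (n(v, U) = (U + v) - 52 = -52 + U + v)
1/n(-55, -161) = 1/(-52 - 161 - 55) = 1/(-268) = -1/268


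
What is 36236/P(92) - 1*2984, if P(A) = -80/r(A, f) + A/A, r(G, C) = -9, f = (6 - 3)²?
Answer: 60548/89 ≈ 680.31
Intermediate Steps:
f = 9 (f = 3² = 9)
P(A) = 89/9 (P(A) = -80/(-9) + A/A = -80*(-⅑) + 1 = 80/9 + 1 = 89/9)
36236/P(92) - 1*2984 = 36236/(89/9) - 1*2984 = 36236*(9/89) - 2984 = 326124/89 - 2984 = 60548/89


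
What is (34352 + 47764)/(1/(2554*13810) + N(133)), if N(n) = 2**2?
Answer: 2896292085840/141082961 ≈ 20529.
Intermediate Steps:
N(n) = 4
(34352 + 47764)/(1/(2554*13810) + N(133)) = (34352 + 47764)/(1/(2554*13810) + 4) = 82116/((1/2554)*(1/13810) + 4) = 82116/(1/35270740 + 4) = 82116/(141082961/35270740) = 82116*(35270740/141082961) = 2896292085840/141082961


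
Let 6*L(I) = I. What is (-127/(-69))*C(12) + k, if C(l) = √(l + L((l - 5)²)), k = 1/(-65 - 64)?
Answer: -1/129 + 1397*√6/414 ≈ 8.2578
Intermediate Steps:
k = -1/129 (k = 1/(-129) = -1/129 ≈ -0.0077519)
L(I) = I/6
C(l) = √(l + (-5 + l)²/6) (C(l) = √(l + (l - 5)²/6) = √(l + (-5 + l)²/6))
(-127/(-69))*C(12) + k = (-127/(-69))*(√(6*(-5 + 12)² + 36*12)/6) - 1/129 = (-127*(-1/69))*(√(6*7² + 432)/6) - 1/129 = 127*(√(6*49 + 432)/6)/69 - 1/129 = 127*(√(294 + 432)/6)/69 - 1/129 = 127*(√726/6)/69 - 1/129 = 127*((11*√6)/6)/69 - 1/129 = 127*(11*√6/6)/69 - 1/129 = 1397*√6/414 - 1/129 = -1/129 + 1397*√6/414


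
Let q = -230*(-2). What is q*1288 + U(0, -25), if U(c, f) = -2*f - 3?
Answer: 592527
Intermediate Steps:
U(c, f) = -3 - 2*f
q = 460
q*1288 + U(0, -25) = 460*1288 + (-3 - 2*(-25)) = 592480 + (-3 + 50) = 592480 + 47 = 592527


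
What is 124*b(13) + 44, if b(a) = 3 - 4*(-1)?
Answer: 912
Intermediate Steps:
b(a) = 7 (b(a) = 3 - 1*(-4) = 3 + 4 = 7)
124*b(13) + 44 = 124*7 + 44 = 868 + 44 = 912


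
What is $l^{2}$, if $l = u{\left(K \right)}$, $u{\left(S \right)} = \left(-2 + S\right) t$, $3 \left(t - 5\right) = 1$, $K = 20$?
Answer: $9216$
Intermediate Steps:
$t = \frac{16}{3}$ ($t = 5 + \frac{1}{3} \cdot 1 = 5 + \frac{1}{3} = \frac{16}{3} \approx 5.3333$)
$u{\left(S \right)} = - \frac{32}{3} + \frac{16 S}{3}$ ($u{\left(S \right)} = \left(-2 + S\right) \frac{16}{3} = - \frac{32}{3} + \frac{16 S}{3}$)
$l = 96$ ($l = - \frac{32}{3} + \frac{16}{3} \cdot 20 = - \frac{32}{3} + \frac{320}{3} = 96$)
$l^{2} = 96^{2} = 9216$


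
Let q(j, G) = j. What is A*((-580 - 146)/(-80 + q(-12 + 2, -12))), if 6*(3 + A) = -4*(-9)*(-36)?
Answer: -8833/5 ≈ -1766.6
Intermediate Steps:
A = -219 (A = -3 + (-4*(-9)*(-36))/6 = -3 + (36*(-36))/6 = -3 + (⅙)*(-1296) = -3 - 216 = -219)
A*((-580 - 146)/(-80 + q(-12 + 2, -12))) = -219*(-580 - 146)/(-80 + (-12 + 2)) = -(-158994)/(-80 - 10) = -(-158994)/(-90) = -(-158994)*(-1)/90 = -219*121/15 = -8833/5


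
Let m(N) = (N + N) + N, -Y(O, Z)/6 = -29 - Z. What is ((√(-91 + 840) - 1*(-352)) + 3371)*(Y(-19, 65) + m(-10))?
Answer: 1988082 + 534*√749 ≈ 2.0027e+6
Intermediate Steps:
Y(O, Z) = 174 + 6*Z (Y(O, Z) = -6*(-29 - Z) = 174 + 6*Z)
m(N) = 3*N (m(N) = 2*N + N = 3*N)
((√(-91 + 840) - 1*(-352)) + 3371)*(Y(-19, 65) + m(-10)) = ((√(-91 + 840) - 1*(-352)) + 3371)*((174 + 6*65) + 3*(-10)) = ((√749 + 352) + 3371)*((174 + 390) - 30) = ((352 + √749) + 3371)*(564 - 30) = (3723 + √749)*534 = 1988082 + 534*√749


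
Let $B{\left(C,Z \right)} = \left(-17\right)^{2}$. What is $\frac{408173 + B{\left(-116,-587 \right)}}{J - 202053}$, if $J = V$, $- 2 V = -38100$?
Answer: $- \frac{136154}{61001} \approx -2.232$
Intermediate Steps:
$V = 19050$ ($V = \left(- \frac{1}{2}\right) \left(-38100\right) = 19050$)
$B{\left(C,Z \right)} = 289$
$J = 19050$
$\frac{408173 + B{\left(-116,-587 \right)}}{J - 202053} = \frac{408173 + 289}{19050 - 202053} = \frac{408462}{-183003} = 408462 \left(- \frac{1}{183003}\right) = - \frac{136154}{61001}$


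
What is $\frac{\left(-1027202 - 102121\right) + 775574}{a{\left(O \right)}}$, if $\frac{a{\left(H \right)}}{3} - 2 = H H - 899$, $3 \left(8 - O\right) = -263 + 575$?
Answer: $- \frac{353749}{24957} \approx -14.174$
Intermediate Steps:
$O = -96$ ($O = 8 - \frac{-263 + 575}{3} = 8 - 104 = -96$)
$a{\left(H \right)} = -2691 + 3 H^{2}$ ($a{\left(H \right)} = 6 + 3 \left(H H - 899\right) = 6 + 3 \left(H^{2} - 899\right) = 6 + 3 \left(-899 + H^{2}\right) = 6 + \left(-2697 + 3 H^{2}\right) = -2691 + 3 H^{2}$)
$\frac{\left(-1027202 - 102121\right) + 775574}{a{\left(O \right)}} = \frac{\left(-1027202 - 102121\right) + 775574}{-2691 + 3 \left(-96\right)^{2}} = \frac{-1129323 + 775574}{-2691 + 3 \cdot 9216} = - \frac{353749}{-2691 + 27648} = - \frac{353749}{24957}$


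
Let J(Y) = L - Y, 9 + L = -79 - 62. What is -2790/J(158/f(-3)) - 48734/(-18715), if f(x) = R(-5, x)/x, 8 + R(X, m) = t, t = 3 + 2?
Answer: 33612461/2882110 ≈ 11.662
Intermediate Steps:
t = 5
R(X, m) = -3 (R(X, m) = -8 + 5 = -3)
f(x) = -3/x
L = -150 (L = -9 + (-79 - 62) = -9 - 141 = -150)
J(Y) = -150 - Y
-2790/J(158/f(-3)) - 48734/(-18715) = -2790/(-150 - 158/((-3/(-3)))) - 48734/(-18715) = -2790/(-150 - 158/((-3*(-⅓)))) - 48734*(-1/18715) = -2790/(-150 - 158/1) + 48734/18715 = -2790/(-150 - 158) + 48734/18715 = -2790/(-308) + 48734/18715 = -2790*(-1/308) + 48734/18715 = 1395/154 + 48734/18715 = 33612461/2882110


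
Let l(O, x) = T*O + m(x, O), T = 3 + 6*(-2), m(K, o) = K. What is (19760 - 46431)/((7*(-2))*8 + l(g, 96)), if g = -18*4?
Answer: -26671/632 ≈ -42.201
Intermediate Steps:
T = -9 (T = 3 - 12 = -9)
g = -72
l(O, x) = x - 9*O (l(O, x) = -9*O + x = x - 9*O)
(19760 - 46431)/((7*(-2))*8 + l(g, 96)) = (19760 - 46431)/((7*(-2))*8 + (96 - 9*(-72))) = -26671/(-14*8 + (96 + 648)) = -26671/(-112 + 744) = -26671/632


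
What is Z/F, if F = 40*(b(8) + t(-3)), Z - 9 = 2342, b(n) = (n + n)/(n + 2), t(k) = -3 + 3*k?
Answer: -2351/416 ≈ -5.6514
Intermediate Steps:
b(n) = 2*n/(2 + n) (b(n) = (2*n)/(2 + n) = 2*n/(2 + n))
Z = 2351 (Z = 9 + 2342 = 2351)
F = -416 (F = 40*(2*8/(2 + 8) + (-3 + 3*(-3))) = 40*(2*8/10 + (-3 - 9)) = 40*(2*8*(1/10) - 12) = 40*(8/5 - 12) = 40*(-52/5) = -416)
Z/F = 2351/(-416) = 2351*(-1/416) = -2351/416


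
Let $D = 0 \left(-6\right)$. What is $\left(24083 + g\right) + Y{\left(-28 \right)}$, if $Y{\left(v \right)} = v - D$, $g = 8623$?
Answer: $32678$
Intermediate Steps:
$D = 0$
$Y{\left(v \right)} = v$ ($Y{\left(v \right)} = v - 0 = v + 0 = v$)
$\left(24083 + g\right) + Y{\left(-28 \right)} = \left(24083 + 8623\right) - 28 = 32706 - 28 = 32678$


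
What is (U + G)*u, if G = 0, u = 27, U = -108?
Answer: -2916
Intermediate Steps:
(U + G)*u = (-108 + 0)*27 = -108*27 = -2916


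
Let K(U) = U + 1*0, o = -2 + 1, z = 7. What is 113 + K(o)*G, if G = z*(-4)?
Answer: 141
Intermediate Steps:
o = -1
K(U) = U (K(U) = U + 0 = U)
G = -28 (G = 7*(-4) = -28)
113 + K(o)*G = 113 - 1*(-28) = 113 + 28 = 141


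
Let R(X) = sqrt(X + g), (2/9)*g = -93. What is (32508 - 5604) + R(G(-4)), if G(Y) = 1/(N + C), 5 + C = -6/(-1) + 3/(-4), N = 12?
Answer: 26904 + I*sqrt(82010)/14 ≈ 26904.0 + 20.455*I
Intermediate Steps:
C = 1/4 (C = -5 + (-6/(-1) + 3/(-4)) = -5 + (-6*(-1) + 3*(-1/4)) = -5 + (6 - 3/4) = -5 + 21/4 = 1/4 ≈ 0.25000)
g = -837/2 (g = (9/2)*(-93) = -837/2 ≈ -418.50)
G(Y) = 4/49 (G(Y) = 1/(12 + 1/4) = 1/(49/4) = 4/49)
R(X) = sqrt(-837/2 + X) (R(X) = sqrt(X - 837/2) = sqrt(-837/2 + X))
(32508 - 5604) + R(G(-4)) = (32508 - 5604) + sqrt(-1674 + 4*(4/49))/2 = 26904 + sqrt(-1674 + 16/49)/2 = 26904 + sqrt(-82010/49)/2 = 26904 + (I*sqrt(82010)/7)/2 = 26904 + I*sqrt(82010)/14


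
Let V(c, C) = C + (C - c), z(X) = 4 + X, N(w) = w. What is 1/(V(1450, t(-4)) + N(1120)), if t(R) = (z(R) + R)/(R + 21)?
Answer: -17/5618 ≈ -0.0030260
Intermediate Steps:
t(R) = (4 + 2*R)/(21 + R) (t(R) = ((4 + R) + R)/(R + 21) = (4 + 2*R)/(21 + R))
V(c, C) = -c + 2*C
1/(V(1450, t(-4)) + N(1120)) = 1/((-1*1450 + 2*(2*(2 - 4)/(21 - 4))) + 1120) = 1/((-1450 + 2*(2*(-2)/17)) + 1120) = 1/((-1450 + 2*(2*(1/17)*(-2))) + 1120) = 1/((-1450 + 2*(-4/17)) + 1120) = 1/((-1450 - 8/17) + 1120) = 1/(-24658/17 + 1120) = 1/(-5618/17) = -17/5618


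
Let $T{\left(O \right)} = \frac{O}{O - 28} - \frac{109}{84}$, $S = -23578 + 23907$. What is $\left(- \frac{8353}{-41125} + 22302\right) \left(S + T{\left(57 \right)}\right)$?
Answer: $\frac{736559136354313}{100180500} \approx 7.3523 \cdot 10^{6}$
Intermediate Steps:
$S = 329$
$T{\left(O \right)} = - \frac{109}{84} + \frac{O}{-28 + O}$ ($T{\left(O \right)} = \frac{O}{-28 + O} - \frac{109}{84} = - \frac{109}{84} + \frac{O}{-28 + O}$)
$\left(- \frac{8353}{-41125} + 22302\right) \left(S + T{\left(57 \right)}\right) = \left(- \frac{8353}{-41125} + 22302\right) \left(329 + \frac{3052 - 1425}{84 \left(-28 + 57\right)}\right) = \left(\left(-8353\right) \left(- \frac{1}{41125}\right) + 22302\right) \left(329 + \frac{3052 - 1425}{84 \cdot 29}\right) = \left(\frac{8353}{41125} + 22302\right) \left(329 + \frac{1}{84} \cdot \frac{1}{29} \cdot 1627\right) = \frac{917178103 \left(329 + \frac{1627}{2436}\right)}{41125} = \frac{917178103}{41125} \cdot \frac{803071}{2436} = \frac{736559136354313}{100180500}$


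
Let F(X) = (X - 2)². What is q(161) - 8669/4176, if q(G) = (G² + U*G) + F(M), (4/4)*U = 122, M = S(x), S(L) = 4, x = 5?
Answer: 190279123/4176 ≈ 45565.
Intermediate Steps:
M = 4
U = 122
F(X) = (-2 + X)²
q(G) = 4 + G² + 122*G (q(G) = (G² + 122*G) + (-2 + 4)² = (G² + 122*G) + 2² = (G² + 122*G) + 4 = 4 + G² + 122*G)
q(161) - 8669/4176 = (4 + 161² + 122*161) - 8669/4176 = (4 + 25921 + 19642) - 8669/4176 = 45567 - 1*8669/4176 = 45567 - 8669/4176 = 190279123/4176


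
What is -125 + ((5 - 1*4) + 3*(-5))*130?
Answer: -1945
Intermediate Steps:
-125 + ((5 - 1*4) + 3*(-5))*130 = -125 + ((5 - 4) - 15)*130 = -125 + (1 - 15)*130 = -125 - 14*130 = -125 - 1820 = -1945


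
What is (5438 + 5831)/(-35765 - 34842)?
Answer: -11269/70607 ≈ -0.15960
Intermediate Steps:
(5438 + 5831)/(-35765 - 34842) = 11269/(-70607) = 11269*(-1/70607) = -11269/70607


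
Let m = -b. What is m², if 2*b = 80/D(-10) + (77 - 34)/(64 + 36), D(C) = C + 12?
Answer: 16345849/40000 ≈ 408.65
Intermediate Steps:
D(C) = 12 + C
b = 4043/200 (b = (80/(12 - 10) + (77 - 34)/(64 + 36))/2 = (80/2 + 43/100)/2 = (80*(½) + 43*(1/100))/2 = (40 + 43/100)/2 = (½)*(4043/100) = 4043/200 ≈ 20.215)
m = -4043/200 (m = -1*4043/200 = -4043/200 ≈ -20.215)
m² = (-4043/200)² = 16345849/40000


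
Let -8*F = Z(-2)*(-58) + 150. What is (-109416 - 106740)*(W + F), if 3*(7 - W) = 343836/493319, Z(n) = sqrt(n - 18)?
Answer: 1277721947199/493319 - 3134262*I*sqrt(5) ≈ 2.5901e+6 - 7.0084e+6*I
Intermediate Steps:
Z(n) = sqrt(-18 + n)
W = 3338621/493319 (W = 7 - 114612/493319 = 3338621/493319 ≈ 6.7677)
F = -75/4 + 29*I*sqrt(5)/2 (F = -(sqrt(-18 - 2)*(-58) + 150)/8 = -(sqrt(-20)*(-58) + 150)/8 = -((2*I*sqrt(5))*(-58) + 150)/8 = -(-116*I*sqrt(5) + 150)/8 = -(150 - 116*I*sqrt(5))/8 = -75/4 + 29*I*sqrt(5)/2 ≈ -18.75 + 32.423*I)
(-109416 - 106740)*(W + F) = (-109416 - 106740)*(3338621/493319 + (-75/4 + 29*I*sqrt(5)/2)) = -216156*(-23644441/1973276 + 29*I*sqrt(5)/2) = 1277721947199/493319 - 3134262*I*sqrt(5)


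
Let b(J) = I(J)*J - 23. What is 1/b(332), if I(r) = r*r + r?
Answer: 1/36704569 ≈ 2.7245e-8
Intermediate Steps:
I(r) = r + r**2 (I(r) = r**2 + r = r + r**2)
b(J) = -23 + J**2*(1 + J) (b(J) = (J*(1 + J))*J - 23 = J**2*(1 + J) - 23 = -23 + J**2*(1 + J))
1/b(332) = 1/(-23 + 332**2*(1 + 332)) = 1/(-23 + 110224*333) = 1/(-23 + 36704592) = 1/36704569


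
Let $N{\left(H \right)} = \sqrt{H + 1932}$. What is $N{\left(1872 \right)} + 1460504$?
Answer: $1460504 + 2 \sqrt{951} \approx 1.4606 \cdot 10^{6}$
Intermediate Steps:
$N{\left(H \right)} = \sqrt{1932 + H}$
$N{\left(1872 \right)} + 1460504 = \sqrt{1932 + 1872} + 1460504 = \sqrt{3804} + 1460504 = 2 \sqrt{951} + 1460504 = 1460504 + 2 \sqrt{951}$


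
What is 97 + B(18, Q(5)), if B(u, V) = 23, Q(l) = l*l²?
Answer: 120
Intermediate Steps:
Q(l) = l³
97 + B(18, Q(5)) = 97 + 23 = 120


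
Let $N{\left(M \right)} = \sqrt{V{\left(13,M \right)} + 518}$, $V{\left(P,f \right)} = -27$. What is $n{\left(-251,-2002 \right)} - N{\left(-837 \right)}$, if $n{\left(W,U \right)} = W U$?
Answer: $502502 - \sqrt{491} \approx 5.0248 \cdot 10^{5}$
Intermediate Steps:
$n{\left(W,U \right)} = U W$
$N{\left(M \right)} = \sqrt{491}$ ($N{\left(M \right)} = \sqrt{-27 + 518} = \sqrt{491}$)
$n{\left(-251,-2002 \right)} - N{\left(-837 \right)} = \left(-2002\right) \left(-251\right) - \sqrt{491} = 502502 - \sqrt{491}$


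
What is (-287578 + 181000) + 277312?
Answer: 170734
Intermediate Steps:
(-287578 + 181000) + 277312 = -106578 + 277312 = 170734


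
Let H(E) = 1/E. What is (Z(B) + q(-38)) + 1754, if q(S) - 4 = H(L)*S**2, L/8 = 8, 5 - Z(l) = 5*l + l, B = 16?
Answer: 27033/16 ≈ 1689.6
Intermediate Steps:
Z(l) = 5 - 6*l (Z(l) = 5 - (5*l + l) = 5 - 6*l)
L = 64 (L = 8*8 = 64)
q(S) = 4 + S**2/64
(Z(B) + q(-38)) + 1754 = ((5 - 6*16) + (4 + (1/64)*(-38)**2)) + 1754 = ((5 - 96) + (4 + (1/64)*1444)) + 1754 = (-91 + (4 + 361/16)) + 1754 = (-91 + 425/16) + 1754 = -1031/16 + 1754 = 27033/16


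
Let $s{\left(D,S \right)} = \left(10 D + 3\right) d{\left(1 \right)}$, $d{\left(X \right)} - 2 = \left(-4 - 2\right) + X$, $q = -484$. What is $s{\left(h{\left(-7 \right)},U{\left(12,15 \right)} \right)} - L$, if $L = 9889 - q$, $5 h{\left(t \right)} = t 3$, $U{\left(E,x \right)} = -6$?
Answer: $-10256$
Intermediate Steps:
$d{\left(X \right)} = -4 + X$ ($d{\left(X \right)} = 2 + \left(\left(-4 - 2\right) + X\right) = 2 + \left(-6 + X\right) = -4 + X$)
$h{\left(t \right)} = \frac{3 t}{5}$ ($h{\left(t \right)} = \frac{t 3}{5} = \frac{3 t}{5}$)
$s{\left(D,S \right)} = -9 - 30 D$ ($s{\left(D,S \right)} = \left(10 D + 3\right) \left(-4 + 1\right) = \left(3 + 10 D\right) \left(-3\right) = -9 - 30 D$)
$L = 10373$ ($L = 9889 - -484 = 9889 + 484 = 10373$)
$s{\left(h{\left(-7 \right)},U{\left(12,15 \right)} \right)} - L = \left(-9 - 30 \cdot \frac{3}{5} \left(-7\right)\right) - 10373 = \left(-9 - -126\right) - 10373 = \left(-9 + 126\right) - 10373 = 117 - 10373 = -10256$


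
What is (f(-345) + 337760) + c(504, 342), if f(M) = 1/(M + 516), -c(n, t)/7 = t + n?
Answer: 56744299/171 ≈ 3.3184e+5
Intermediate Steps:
c(n, t) = -7*n - 7*t (c(n, t) = -7*(t + n) = -7*(n + t) = -7*n - 7*t)
f(M) = 1/(516 + M)
(f(-345) + 337760) + c(504, 342) = (1/(516 - 345) + 337760) + (-7*504 - 7*342) = (1/171 + 337760) + (-3528 - 2394) = (1/171 + 337760) - 5922 = 57756961/171 - 5922 = 56744299/171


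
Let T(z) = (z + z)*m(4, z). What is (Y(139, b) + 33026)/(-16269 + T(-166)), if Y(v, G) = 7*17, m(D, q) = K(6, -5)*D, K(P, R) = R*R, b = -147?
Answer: -4735/7067 ≈ -0.67002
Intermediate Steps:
K(P, R) = R**2
m(D, q) = 25*D (m(D, q) = (-5)**2*D = 25*D)
T(z) = 200*z (T(z) = (z + z)*(25*4) = (2*z)*100 = 200*z)
Y(v, G) = 119
(Y(139, b) + 33026)/(-16269 + T(-166)) = (119 + 33026)/(-16269 + 200*(-166)) = 33145/(-16269 - 33200) = 33145/(-49469) = 33145*(-1/49469) = -4735/7067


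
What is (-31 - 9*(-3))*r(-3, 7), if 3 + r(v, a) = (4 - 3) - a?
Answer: 36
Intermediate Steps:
r(v, a) = -2 - a (r(v, a) = -3 + ((4 - 3) - a) = -3 + (1 - a) = -2 - a)
(-31 - 9*(-3))*r(-3, 7) = (-31 - 9*(-3))*(-2 - 1*7) = (-31 + 27)*(-2 - 7) = -4*(-9) = 36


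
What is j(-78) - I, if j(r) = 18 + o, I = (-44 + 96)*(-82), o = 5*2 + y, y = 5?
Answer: 4297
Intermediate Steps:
o = 15 (o = 5*2 + 5 = 10 + 5 = 15)
I = -4264 (I = 52*(-82) = -4264)
j(r) = 33 (j(r) = 18 + 15 = 33)
j(-78) - I = 33 - 1*(-4264) = 33 + 4264 = 4297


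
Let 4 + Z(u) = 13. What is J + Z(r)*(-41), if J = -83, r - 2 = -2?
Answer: -452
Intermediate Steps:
r = 0 (r = 2 - 2 = 0)
Z(u) = 9 (Z(u) = -4 + 13 = 9)
J + Z(r)*(-41) = -83 + 9*(-41) = -83 - 369 = -452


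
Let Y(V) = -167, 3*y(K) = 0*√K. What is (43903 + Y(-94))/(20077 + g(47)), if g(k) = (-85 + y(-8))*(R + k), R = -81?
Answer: 6248/3281 ≈ 1.9043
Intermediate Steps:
y(K) = 0 (y(K) = (0*√K)/3 = (⅓)*0 = 0)
g(k) = 6885 - 85*k (g(k) = (-85 + 0)*(-81 + k) = -85*(-81 + k) = 6885 - 85*k)
(43903 + Y(-94))/(20077 + g(47)) = (43903 - 167)/(20077 + (6885 - 85*47)) = 43736/(20077 + (6885 - 3995)) = 43736/(20077 + 2890) = 43736/22967 = 43736*(1/22967) = 6248/3281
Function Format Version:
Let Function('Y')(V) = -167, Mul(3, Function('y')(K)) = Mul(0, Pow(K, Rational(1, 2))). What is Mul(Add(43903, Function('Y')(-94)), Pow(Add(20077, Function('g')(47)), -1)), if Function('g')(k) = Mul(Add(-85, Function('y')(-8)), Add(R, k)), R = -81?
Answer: Rational(6248, 3281) ≈ 1.9043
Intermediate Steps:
Function('y')(K) = 0 (Function('y')(K) = Mul(Rational(1, 3), Mul(0, Pow(K, Rational(1, 2)))) = Mul(Rational(1, 3), 0) = 0)
Function('g')(k) = Add(6885, Mul(-85, k)) (Function('g')(k) = Mul(Add(-85, 0), Add(-81, k)) = Mul(-85, Add(-81, k)) = Add(6885, Mul(-85, k)))
Mul(Add(43903, Function('Y')(-94)), Pow(Add(20077, Function('g')(47)), -1)) = Mul(Add(43903, -167), Pow(Add(20077, Add(6885, Mul(-85, 47))), -1)) = Mul(43736, Pow(Add(20077, Add(6885, -3995)), -1)) = Mul(43736, Pow(Add(20077, 2890), -1)) = Mul(43736, Pow(22967, -1)) = Mul(43736, Rational(1, 22967)) = Rational(6248, 3281)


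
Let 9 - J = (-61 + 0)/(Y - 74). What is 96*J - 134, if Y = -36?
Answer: 37222/55 ≈ 676.76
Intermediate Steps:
J = 929/110 (J = 9 - (-61 + 0)/(-36 - 74) = 9 - (-61)/(-110) = 9 - (-61)*(-1)/110 = 9 - 1*61/110 = 9 - 61/110 = 929/110 ≈ 8.4454)
96*J - 134 = 96*(929/110) - 134 = 44592/55 - 134 = 37222/55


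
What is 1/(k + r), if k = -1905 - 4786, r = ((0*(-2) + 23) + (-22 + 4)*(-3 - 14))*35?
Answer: 1/4824 ≈ 0.00020730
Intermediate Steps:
r = 11515 (r = ((0 + 23) - 18*(-17))*35 = (23 + 306)*35 = 329*35 = 11515)
k = -6691
1/(k + r) = 1/(-6691 + 11515) = 1/4824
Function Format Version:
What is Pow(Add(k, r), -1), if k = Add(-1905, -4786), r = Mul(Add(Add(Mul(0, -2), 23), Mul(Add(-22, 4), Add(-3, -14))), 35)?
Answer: Rational(1, 4824) ≈ 0.00020730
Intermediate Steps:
r = 11515 (r = Mul(Add(Add(0, 23), Mul(-18, -17)), 35) = Mul(Add(23, 306), 35) = Mul(329, 35) = 11515)
k = -6691
Pow(Add(k, r), -1) = Pow(Add(-6691, 11515), -1) = Pow(4824, -1) = Rational(1, 4824)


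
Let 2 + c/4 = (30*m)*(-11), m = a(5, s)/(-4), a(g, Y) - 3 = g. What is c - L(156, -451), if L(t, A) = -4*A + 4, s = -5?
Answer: 824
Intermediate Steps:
a(g, Y) = 3 + g
m = -2 (m = (3 + 5)/(-4) = 8*(-¼) = -2)
L(t, A) = 4 - 4*A
c = 2632 (c = -8 + 4*((30*(-2))*(-11)) = -8 + 4*(-60*(-11)) = -8 + 4*660 = -8 + 2640 = 2632)
c - L(156, -451) = 2632 - (4 - 4*(-451)) = 2632 - (4 + 1804) = 2632 - 1*1808 = 2632 - 1808 = 824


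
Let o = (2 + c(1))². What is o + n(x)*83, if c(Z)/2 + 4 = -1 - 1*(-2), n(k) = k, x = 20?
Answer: 1676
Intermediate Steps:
c(Z) = -6 (c(Z) = -8 + 2*(-1 - 1*(-2)) = -8 + 2*(-1 + 2) = -8 + 2*1 = -8 + 2 = -6)
o = 16 (o = (2 - 6)² = (-4)² = 16)
o + n(x)*83 = 16 + 20*83 = 16 + 1660 = 1676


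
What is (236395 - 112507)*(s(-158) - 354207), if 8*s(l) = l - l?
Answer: -43881996816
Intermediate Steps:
s(l) = 0 (s(l) = (l - l)/8 = (⅛)*0 = 0)
(236395 - 112507)*(s(-158) - 354207) = (236395 - 112507)*(0 - 354207) = 123888*(-354207) = -43881996816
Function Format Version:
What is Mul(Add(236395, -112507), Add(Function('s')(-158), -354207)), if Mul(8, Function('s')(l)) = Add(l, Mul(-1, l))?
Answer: -43881996816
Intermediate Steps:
Function('s')(l) = 0 (Function('s')(l) = Mul(Rational(1, 8), Add(l, Mul(-1, l))) = Mul(Rational(1, 8), 0) = 0)
Mul(Add(236395, -112507), Add(Function('s')(-158), -354207)) = Mul(Add(236395, -112507), Add(0, -354207)) = Mul(123888, -354207) = -43881996816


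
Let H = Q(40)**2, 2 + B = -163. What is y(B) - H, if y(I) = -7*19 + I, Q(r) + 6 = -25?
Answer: -1259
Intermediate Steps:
B = -165 (B = -2 - 163 = -165)
Q(r) = -31 (Q(r) = -6 - 25 = -31)
H = 961 (H = (-31)**2 = 961)
y(I) = -133 + I
y(B) - H = (-133 - 165) - 1*961 = -298 - 961 = -1259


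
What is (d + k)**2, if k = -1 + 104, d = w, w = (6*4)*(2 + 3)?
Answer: 49729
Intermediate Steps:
w = 120 (w = 24*5 = 120)
d = 120
k = 103
(d + k)**2 = (120 + 103)**2 = 223**2 = 49729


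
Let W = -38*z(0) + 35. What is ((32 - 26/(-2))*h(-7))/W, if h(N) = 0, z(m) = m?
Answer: 0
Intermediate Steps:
W = 35 (W = -38*0 + 35 = 0 + 35 = 35)
((32 - 26/(-2))*h(-7))/W = ((32 - 26/(-2))*0)/35 = ((32 - 26*(-½))*0)*(1/35) = ((32 + 13)*0)*(1/35) = (45*0)*(1/35) = 0*(1/35) = 0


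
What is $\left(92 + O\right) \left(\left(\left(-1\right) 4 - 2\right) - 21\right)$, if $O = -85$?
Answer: $-189$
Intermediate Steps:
$\left(92 + O\right) \left(\left(\left(-1\right) 4 - 2\right) - 21\right) = \left(92 - 85\right) \left(\left(\left(-1\right) 4 - 2\right) - 21\right) = 7 \left(\left(-4 - 2\right) - 21\right) = 7 \left(-6 - 21\right) = 7 \left(-27\right) = -189$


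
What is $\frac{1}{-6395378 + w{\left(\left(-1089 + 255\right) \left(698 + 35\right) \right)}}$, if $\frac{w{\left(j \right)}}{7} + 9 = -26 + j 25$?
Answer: $- \frac{1}{113376973} \approx -8.8201 \cdot 10^{-9}$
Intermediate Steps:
$w{\left(j \right)} = -245 + 175 j$ ($w{\left(j \right)} = -63 + 7 \left(-26 + j 25\right) = -63 + 7 \left(-26 + 25 j\right) = -63 + \left(-182 + 175 j\right) = -245 + 175 j$)
$\frac{1}{-6395378 + w{\left(\left(-1089 + 255\right) \left(698 + 35\right) \right)}} = \frac{1}{-6395378 + \left(-245 + 175 \left(-1089 + 255\right) \left(698 + 35\right)\right)} = \frac{1}{-6395378 + \left(-245 + 175 \left(\left(-834\right) 733\right)\right)} = \frac{1}{-6395378 + \left(-245 + 175 \left(-611322\right)\right)} = \frac{1}{-6395378 - 106981595} = \frac{1}{-113376973} = - \frac{1}{113376973}$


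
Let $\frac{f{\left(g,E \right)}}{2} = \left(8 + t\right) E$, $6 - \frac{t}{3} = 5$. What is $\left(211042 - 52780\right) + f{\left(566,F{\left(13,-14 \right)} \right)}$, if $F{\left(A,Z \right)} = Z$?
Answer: $157954$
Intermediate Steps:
$t = 3$ ($t = 18 - 15 = 3$)
$f{\left(g,E \right)} = 22 E$ ($f{\left(g,E \right)} = 2 \left(8 + 3\right) E = 2 \cdot 11 E = 22 E$)
$\left(211042 - 52780\right) + f{\left(566,F{\left(13,-14 \right)} \right)} = \left(211042 - 52780\right) + 22 \left(-14\right) = 158262 - 308 = 157954$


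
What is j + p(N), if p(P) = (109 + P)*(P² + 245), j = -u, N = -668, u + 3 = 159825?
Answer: -249735993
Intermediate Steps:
u = 159822 (u = -3 + 159825 = 159822)
j = -159822 (j = -1*159822 = -159822)
p(P) = (109 + P)*(245 + P²)
j + p(N) = -159822 + (26705 + (-668)³ + 109*(-668)² + 245*(-668)) = -159822 + (26705 - 298077632 + 109*446224 - 163660) = -159822 + (26705 - 298077632 + 48638416 - 163660) = -159822 - 249576171 = -249735993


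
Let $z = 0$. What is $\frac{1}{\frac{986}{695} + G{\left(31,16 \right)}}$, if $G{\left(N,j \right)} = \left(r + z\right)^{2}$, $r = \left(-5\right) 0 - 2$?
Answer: $\frac{695}{3766} \approx 0.18455$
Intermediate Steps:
$r = -2$ ($r = 0 - 2 = -2$)
$G{\left(N,j \right)} = 4$ ($G{\left(N,j \right)} = \left(-2 + 0\right)^{2} = \left(-2\right)^{2} = 4$)
$\frac{1}{\frac{986}{695} + G{\left(31,16 \right)}} = \frac{1}{\frac{986}{695} + 4} = \frac{1}{\frac{3766}{695}} = \frac{695}{3766}$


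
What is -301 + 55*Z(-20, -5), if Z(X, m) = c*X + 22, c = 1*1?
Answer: -191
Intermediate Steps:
c = 1
Z(X, m) = 22 + X (Z(X, m) = 1*X + 22 = X + 22 = 22 + X)
-301 + 55*Z(-20, -5) = -301 + 55*(22 - 20) = -301 + 55*2 = -301 + 110 = -191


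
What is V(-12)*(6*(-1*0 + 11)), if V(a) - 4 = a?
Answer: -528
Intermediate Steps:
V(a) = 4 + a
V(-12)*(6*(-1*0 + 11)) = (4 - 12)*(6*(-1*0 + 11)) = -48*(0 + 11) = -48*11 = -8*66 = -528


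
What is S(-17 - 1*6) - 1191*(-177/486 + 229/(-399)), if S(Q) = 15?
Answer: 8132291/7182 ≈ 1132.3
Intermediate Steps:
S(-17 - 1*6) - 1191*(-177/486 + 229/(-399)) = 15 - 1191*(-177/486 + 229/(-399)) = 15 - 1191*(-177*1/486 + 229*(-1/399)) = 15 - 1191*(-59/162 - 229/399) = 15 - 1191*(-20213/21546) = 15 + 8024561/7182 = 8132291/7182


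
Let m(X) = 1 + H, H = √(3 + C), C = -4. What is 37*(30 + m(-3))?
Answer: 1147 + 37*I ≈ 1147.0 + 37.0*I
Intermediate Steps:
H = I (H = √(3 - 4) = √(-1) = I ≈ 1.0*I)
m(X) = 1 + I
37*(30 + m(-3)) = 37*(30 + (1 + I)) = 37*(31 + I) = 1147 + 37*I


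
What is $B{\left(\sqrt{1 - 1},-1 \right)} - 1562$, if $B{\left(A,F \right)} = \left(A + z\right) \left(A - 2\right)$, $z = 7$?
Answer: $-1576$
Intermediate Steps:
$B{\left(A,F \right)} = \left(-2 + A\right) \left(7 + A\right)$ ($B{\left(A,F \right)} = \left(A + 7\right) \left(A - 2\right) = \left(7 + A\right) \left(-2 + A\right) = \left(-2 + A\right) \left(7 + A\right)$)
$B{\left(\sqrt{1 - 1},-1 \right)} - 1562 = \left(-14 + \left(\sqrt{1 - 1}\right)^{2} + 5 \sqrt{1 - 1}\right) - 1562 = \left(-14 + \left(\sqrt{0}\right)^{2} + 5 \sqrt{0}\right) - 1562 = \left(-14 + 0^{2} + 5 \cdot 0\right) - 1562 = \left(-14 + 0 + 0\right) - 1562 = -14 - 1562 = -1576$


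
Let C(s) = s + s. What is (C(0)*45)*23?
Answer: 0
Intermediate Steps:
C(s) = 2*s
(C(0)*45)*23 = ((2*0)*45)*23 = (0*45)*23 = 0*23 = 0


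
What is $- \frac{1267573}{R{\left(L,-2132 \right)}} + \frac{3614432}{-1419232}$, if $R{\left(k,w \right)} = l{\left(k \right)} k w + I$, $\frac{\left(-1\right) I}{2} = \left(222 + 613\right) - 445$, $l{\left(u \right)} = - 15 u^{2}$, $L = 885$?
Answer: $- \frac{2503792657430570843}{983131673525448720} \approx -2.5468$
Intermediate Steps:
$I = -780$ ($I = - 2 \left(\left(222 + 613\right) - 445\right) = - 2 \left(835 - 445\right) = \left(-2\right) 390 = -780$)
$R{\left(k,w \right)} = -780 - 15 w k^{3}$ ($R{\left(k,w \right)} = - 15 k^{2} k w - 780 = - 15 k^{3} w - 780 = - 15 w k^{3} - 780 = -780 - 15 w k^{3}$)
$- \frac{1267573}{R{\left(L,-2132 \right)}} + \frac{3614432}{-1419232} = - \frac{1267573}{-780 - - 31980 \cdot 885^{3}} + \frac{3614432}{-1419232} = - \frac{1267573}{-780 - \left(-31980\right) 693154125} + 3614432 \left(- \frac{1}{1419232}\right) = - \frac{1267573}{-780 + 22167068917500} - \frac{112951}{44351} = - \frac{1267573}{22167068916720} - \frac{112951}{44351} = - \frac{2503792657430570843}{983131673525448720}$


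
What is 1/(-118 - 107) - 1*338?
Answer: -76051/225 ≈ -338.00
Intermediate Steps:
1/(-118 - 107) - 1*338 = 1/(-225) - 338 = -1/225 - 338 = -76051/225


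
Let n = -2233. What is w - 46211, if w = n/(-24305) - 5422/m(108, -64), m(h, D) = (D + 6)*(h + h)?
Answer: -7035384057353/152246520 ≈ -46211.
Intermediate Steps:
m(h, D) = 2*h*(6 + D) (m(h, D) = (6 + D)*(2*h) = 2*h*(6 + D))
w = 79878367/152246520 (w = -2233/(-24305) - 5422*1/(216*(6 - 64)) = -2233*(-1/24305) - 5422/(2*108*(-58)) = 2233/24305 - 5422/(-12528) = 2233/24305 - 5422*(-1/12528) = 2233/24305 + 2711/6264 = 79878367/152246520 ≈ 0.52466)
w - 46211 = 79878367/152246520 - 46211 = -7035384057353/152246520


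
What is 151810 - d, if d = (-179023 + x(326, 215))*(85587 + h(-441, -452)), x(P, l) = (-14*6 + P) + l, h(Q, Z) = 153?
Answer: 15310400650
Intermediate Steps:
x(P, l) = -84 + P + l (x(P, l) = (-84 + P) + l = -84 + P + l)
d = -15310248840 (d = (-179023 + (-84 + 326 + 215))*(85587 + 153) = (-179023 + 457)*85740 = -178566*85740 = -15310248840)
151810 - d = 151810 - 1*(-15310248840) = 151810 + 15310248840 = 15310400650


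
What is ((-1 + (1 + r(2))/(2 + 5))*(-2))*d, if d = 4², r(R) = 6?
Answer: 0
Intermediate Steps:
d = 16
((-1 + (1 + r(2))/(2 + 5))*(-2))*d = ((-1 + (1 + 6)/(2 + 5))*(-2))*16 = ((-1 + 7/7)*(-2))*16 = ((-1 + 7*(⅐))*(-2))*16 = ((-1 + 1)*(-2))*16 = (0*(-2))*16 = 0*16 = 0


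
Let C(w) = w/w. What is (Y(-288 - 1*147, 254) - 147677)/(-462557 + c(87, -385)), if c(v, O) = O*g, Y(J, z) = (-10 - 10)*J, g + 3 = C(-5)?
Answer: 138977/461787 ≈ 0.30095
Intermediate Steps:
C(w) = 1
g = -2 (g = -3 + 1 = -2)
Y(J, z) = -20*J
c(v, O) = -2*O (c(v, O) = O*(-2) = -2*O)
(Y(-288 - 1*147, 254) - 147677)/(-462557 + c(87, -385)) = (-20*(-288 - 1*147) - 147677)/(-462557 - 2*(-385)) = (-20*(-288 - 147) - 147677)/(-462557 + 770) = (-20*(-435) - 147677)/(-461787) = (8700 - 147677)*(-1/461787) = -138977*(-1/461787) = 138977/461787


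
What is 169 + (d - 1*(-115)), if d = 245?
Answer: 529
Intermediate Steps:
169 + (d - 1*(-115)) = 169 + (245 - 1*(-115)) = 169 + (245 + 115) = 169 + 360 = 529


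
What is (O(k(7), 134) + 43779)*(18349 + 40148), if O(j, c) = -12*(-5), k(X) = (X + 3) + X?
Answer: 2564449983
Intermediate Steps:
k(X) = 3 + 2*X (k(X) = (3 + X) + X = 3 + 2*X)
O(j, c) = 60
(O(k(7), 134) + 43779)*(18349 + 40148) = (60 + 43779)*(18349 + 40148) = 43839*58497 = 2564449983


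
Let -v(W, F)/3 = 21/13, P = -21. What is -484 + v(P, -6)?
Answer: -6355/13 ≈ -488.85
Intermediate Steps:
v(W, F) = -63/13
-484 + v(P, -6) = -484 - 63/13 = -6355/13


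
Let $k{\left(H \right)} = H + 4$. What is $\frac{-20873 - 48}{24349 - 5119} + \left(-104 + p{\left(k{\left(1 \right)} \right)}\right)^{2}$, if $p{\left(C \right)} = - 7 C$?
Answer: $\frac{371521909}{19230} \approx 19320.0$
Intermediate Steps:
$k{\left(H \right)} = 4 + H$
$\frac{-20873 - 48}{24349 - 5119} + \left(-104 + p{\left(k{\left(1 \right)} \right)}\right)^{2} = \frac{-20873 - 48}{24349 - 5119} + \left(-104 - 7 \left(4 + 1\right)\right)^{2} = - \frac{20921}{19230} + \left(-104 - 35\right)^{2} = \left(-20921\right) \frac{1}{19230} + \left(-104 - 35\right)^{2} = - \frac{20921}{19230} + \left(-139\right)^{2} = - \frac{20921}{19230} + 19321 = \frac{371521909}{19230}$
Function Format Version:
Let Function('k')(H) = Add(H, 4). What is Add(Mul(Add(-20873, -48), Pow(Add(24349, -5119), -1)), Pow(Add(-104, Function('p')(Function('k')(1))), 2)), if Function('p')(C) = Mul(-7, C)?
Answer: Rational(371521909, 19230) ≈ 19320.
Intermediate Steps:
Function('k')(H) = Add(4, H)
Add(Mul(Add(-20873, -48), Pow(Add(24349, -5119), -1)), Pow(Add(-104, Function('p')(Function('k')(1))), 2)) = Add(Mul(Add(-20873, -48), Pow(Add(24349, -5119), -1)), Pow(Add(-104, Mul(-7, Add(4, 1))), 2)) = Add(Mul(-20921, Pow(19230, -1)), Pow(Add(-104, Mul(-7, 5)), 2)) = Add(Mul(-20921, Rational(1, 19230)), Pow(Add(-104, -35), 2)) = Add(Rational(-20921, 19230), Pow(-139, 2)) = Add(Rational(-20921, 19230), 19321) = Rational(371521909, 19230)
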